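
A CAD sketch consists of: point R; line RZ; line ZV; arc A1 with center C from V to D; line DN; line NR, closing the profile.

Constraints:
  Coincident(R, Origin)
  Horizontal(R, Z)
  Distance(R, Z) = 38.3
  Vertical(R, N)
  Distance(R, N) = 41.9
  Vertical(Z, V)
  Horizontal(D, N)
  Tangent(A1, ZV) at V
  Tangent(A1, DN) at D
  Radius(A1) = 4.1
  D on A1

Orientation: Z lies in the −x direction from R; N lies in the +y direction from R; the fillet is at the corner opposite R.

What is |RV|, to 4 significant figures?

53.81

The virtual corner opposite R is at (-38.30, 41.90). The tangent condition forces CV to be normal to ZV and the tangent condition forces CD to be normal to DN, with radius 4.1, so the center C sits 4.1 in from both sides at C = (-34.20, 37.80). That places the tangent points at V = (-38.30, 37.80) on ZV and D = (-34.20, 41.90) on DN. Then |RV| = |V − R| = 53.81.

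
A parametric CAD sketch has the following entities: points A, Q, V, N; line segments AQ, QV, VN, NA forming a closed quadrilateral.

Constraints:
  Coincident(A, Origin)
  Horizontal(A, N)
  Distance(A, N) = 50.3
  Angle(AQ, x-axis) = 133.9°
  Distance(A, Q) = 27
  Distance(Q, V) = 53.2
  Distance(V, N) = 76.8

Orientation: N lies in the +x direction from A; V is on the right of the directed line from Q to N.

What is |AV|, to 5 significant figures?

38.575

Checks: |QV| = 53.20 ✓; |VN| = 76.80 ✓.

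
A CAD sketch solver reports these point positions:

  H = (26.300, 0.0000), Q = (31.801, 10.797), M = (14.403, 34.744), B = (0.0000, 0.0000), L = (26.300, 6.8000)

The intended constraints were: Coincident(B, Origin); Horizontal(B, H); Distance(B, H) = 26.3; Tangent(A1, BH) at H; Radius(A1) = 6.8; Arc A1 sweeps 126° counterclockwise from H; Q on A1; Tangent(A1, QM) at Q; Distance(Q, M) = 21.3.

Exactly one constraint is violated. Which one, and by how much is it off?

Distance(Q, M) = 21.3 — off by 8.30.

B = (0.00, 0.00) ✓; B.y = 0.00, H.y = 0.00 ✓; |BH| = 26.30 ✓; ∠(LH, HB) = 90.00° ✓; |LH| = 6.800 ✓; bearing(L→Q) − bearing(L→H) = 126.0° ✓; |LQ| = 6.800 ✓; ∠(LQ, QM) = 90.00° ✓; |QM| = 29.60 ✗.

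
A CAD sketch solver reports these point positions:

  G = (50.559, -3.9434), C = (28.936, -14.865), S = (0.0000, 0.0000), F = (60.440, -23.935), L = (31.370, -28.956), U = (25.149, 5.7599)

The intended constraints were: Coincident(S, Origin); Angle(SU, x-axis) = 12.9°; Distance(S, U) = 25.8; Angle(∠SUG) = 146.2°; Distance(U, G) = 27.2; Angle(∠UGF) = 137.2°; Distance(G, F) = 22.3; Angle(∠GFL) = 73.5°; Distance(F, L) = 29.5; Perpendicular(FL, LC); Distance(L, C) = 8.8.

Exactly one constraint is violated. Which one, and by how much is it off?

Distance(L, C) = 8.8 — off by 5.50.

S = (0.00, 0.00) ✓; SU at 12.90° ✓; |SU| = 25.80 ✓; ∠SUG = 146.2° ✓; |UG| = 27.20 ✓; ∠UGF = 137.2° ✓; |GF| = 22.30 ✓; ∠GFL = 73.50° ✓; |FL| = 29.50 ✓; ∠(FL, LC) = 90.00° ✓; |LC| = 14.30 ✗.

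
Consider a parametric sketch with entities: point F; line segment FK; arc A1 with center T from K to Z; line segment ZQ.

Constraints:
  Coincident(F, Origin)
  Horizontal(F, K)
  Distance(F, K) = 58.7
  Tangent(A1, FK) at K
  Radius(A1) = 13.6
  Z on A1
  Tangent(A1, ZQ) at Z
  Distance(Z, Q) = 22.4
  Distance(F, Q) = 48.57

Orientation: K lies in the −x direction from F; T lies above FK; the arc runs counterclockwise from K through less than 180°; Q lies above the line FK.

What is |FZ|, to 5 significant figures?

46.788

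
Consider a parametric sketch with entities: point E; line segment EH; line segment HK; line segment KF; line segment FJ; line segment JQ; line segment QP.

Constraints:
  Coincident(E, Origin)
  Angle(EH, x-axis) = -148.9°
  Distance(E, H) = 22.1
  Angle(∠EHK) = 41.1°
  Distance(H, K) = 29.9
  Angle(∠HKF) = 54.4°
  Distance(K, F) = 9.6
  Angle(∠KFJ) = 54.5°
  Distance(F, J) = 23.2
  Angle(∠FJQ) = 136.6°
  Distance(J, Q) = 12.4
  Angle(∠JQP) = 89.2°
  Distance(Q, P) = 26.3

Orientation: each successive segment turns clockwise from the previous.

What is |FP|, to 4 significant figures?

30.69

E is at the origin; EH runs at -148.9° with length 22.1, so H = (-18.92, -11.42). ∠EHK = 41.1° gives HK at 72.20° from the x-axis; with |HK| = 29.9, K = (-9.783, 17.05). ∠HKF = 54.4° gives KF at -53.40° from the x-axis; with |KF| = 9.6, F = (-4.059, 9.346). ∠KFJ = 54.5° gives FJ at -178.9° from the x-axis; with |FJ| = 23.2, J = (-27.26, 8.901). ∠FJQ = 136.6° gives JQ at 137.7° from the x-axis; with |JQ| = 12.4, Q = (-36.43, 17.25). ∠JQP = 89.2° gives QP at 46.90° from the x-axis; with |QP| = 26.3, P = (-18.46, 36.45). Then |FP| = |P − F| = 30.69.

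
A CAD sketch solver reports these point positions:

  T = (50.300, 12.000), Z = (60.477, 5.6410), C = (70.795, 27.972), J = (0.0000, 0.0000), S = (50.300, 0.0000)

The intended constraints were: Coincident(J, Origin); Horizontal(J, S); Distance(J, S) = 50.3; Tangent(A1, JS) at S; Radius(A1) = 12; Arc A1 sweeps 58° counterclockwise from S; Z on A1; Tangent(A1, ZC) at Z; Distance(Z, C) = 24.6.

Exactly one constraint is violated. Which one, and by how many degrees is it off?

Tangent(A1, ZC) at Z — off by 7.20°.

J = (0.00, 0.00) ✓; J.y = 0.00, S.y = 0.00 ✓; |JS| = 50.30 ✓; ∠(TS, SJ) = 90.00° ✓; |TS| = 12.00 ✓; bearing(T→Z) − bearing(T→S) = 58.00° ✓; |TZ| = 12.00 ✓; ∠(TZ, ZC) = 82.80° ✗; |ZC| = 24.60 ✓.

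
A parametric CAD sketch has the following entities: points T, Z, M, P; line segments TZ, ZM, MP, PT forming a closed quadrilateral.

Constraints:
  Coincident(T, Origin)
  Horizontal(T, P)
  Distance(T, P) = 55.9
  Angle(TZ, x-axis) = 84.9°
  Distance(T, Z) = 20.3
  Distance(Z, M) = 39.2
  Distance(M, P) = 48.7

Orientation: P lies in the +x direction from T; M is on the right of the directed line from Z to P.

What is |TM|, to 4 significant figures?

20.88

Checks: |ZM| = 39.20 ✓; |MP| = 48.70 ✓.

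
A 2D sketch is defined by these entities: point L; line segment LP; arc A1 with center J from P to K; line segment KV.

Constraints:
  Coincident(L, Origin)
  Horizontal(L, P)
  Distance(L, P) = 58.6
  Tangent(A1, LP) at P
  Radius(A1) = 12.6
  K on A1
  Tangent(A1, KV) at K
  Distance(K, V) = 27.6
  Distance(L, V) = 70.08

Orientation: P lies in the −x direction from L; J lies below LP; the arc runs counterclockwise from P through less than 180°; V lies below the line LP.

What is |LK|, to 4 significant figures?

72.01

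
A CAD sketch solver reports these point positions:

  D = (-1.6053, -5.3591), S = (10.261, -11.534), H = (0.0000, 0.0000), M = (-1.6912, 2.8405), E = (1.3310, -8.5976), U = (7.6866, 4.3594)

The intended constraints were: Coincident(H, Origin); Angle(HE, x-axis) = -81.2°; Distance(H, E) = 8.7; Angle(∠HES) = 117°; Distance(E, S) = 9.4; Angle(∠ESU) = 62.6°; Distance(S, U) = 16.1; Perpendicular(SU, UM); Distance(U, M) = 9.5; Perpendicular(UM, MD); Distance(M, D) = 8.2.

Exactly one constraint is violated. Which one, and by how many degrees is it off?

Perpendicular(UM, MD) — off by 8.60°.

H = (0.00, 0.00) ✓; HE at -81.20° ✓; |HE| = 8.700 ✓; ∠HES = 117.0° ✓; |ES| = 9.400 ✓; ∠ESU = 62.60° ✓; |SU| = 16.10 ✓; ∠(SU, UM) = 90.00° ✓; |UM| = 9.500 ✓; ∠(UM, MD) = 81.40° ✗; |MD| = 8.200 ✓.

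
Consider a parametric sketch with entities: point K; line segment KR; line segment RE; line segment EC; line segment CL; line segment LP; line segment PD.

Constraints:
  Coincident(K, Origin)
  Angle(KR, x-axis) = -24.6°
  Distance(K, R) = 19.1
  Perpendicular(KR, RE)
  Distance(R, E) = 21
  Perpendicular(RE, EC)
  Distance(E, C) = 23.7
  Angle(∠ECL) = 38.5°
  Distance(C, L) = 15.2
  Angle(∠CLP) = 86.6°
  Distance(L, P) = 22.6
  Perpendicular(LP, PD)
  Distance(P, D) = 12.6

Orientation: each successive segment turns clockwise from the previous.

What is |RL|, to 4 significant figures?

16.51

The perpendicularity gives EC at right angles to RE, so EC runs at 155.4°; with |EC| = 23.7, C = (-12.92, -17.18). ∠ECL = 38.5° gives CL at 13.90° from the x-axis; with |CL| = 15.2, L = (1.831, -13.53). Then |RL| = |L − R| = 16.51.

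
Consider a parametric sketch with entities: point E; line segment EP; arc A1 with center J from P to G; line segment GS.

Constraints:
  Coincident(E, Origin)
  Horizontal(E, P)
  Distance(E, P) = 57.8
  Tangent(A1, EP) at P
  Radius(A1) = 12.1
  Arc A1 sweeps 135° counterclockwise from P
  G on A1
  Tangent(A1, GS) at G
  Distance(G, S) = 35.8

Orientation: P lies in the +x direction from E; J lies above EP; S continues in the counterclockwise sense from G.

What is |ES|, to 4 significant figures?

61.63

E is at the origin; EP is horizontal with |EP| = 57.8 and P on the +x side, so P = (57.80, 0.000). Tangency of A1 to EP means the radius JP is perpendicular to EP, so J = P + (0, 12.1) = (57.80, 12.10). On A1, P sits at bearing -90° from J; a 135° counterclockwise sweep puts G at bearing 45°, so G = J + 12.1·(cos 45°, sin 45°) = (66.36, 20.66). The tangent condition forces JG to be normal to GS, so GS runs along (−sin 45°, cos 45°); with |GS| = 35.8, S = (41.04, 45.97). Then |ES| = |S − E| = 61.63.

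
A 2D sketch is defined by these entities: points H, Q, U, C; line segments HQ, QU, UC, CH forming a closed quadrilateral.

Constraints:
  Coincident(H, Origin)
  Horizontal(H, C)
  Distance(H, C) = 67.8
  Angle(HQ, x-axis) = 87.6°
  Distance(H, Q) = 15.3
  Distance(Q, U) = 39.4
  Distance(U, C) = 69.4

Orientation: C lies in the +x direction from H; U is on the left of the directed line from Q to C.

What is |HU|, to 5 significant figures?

53.552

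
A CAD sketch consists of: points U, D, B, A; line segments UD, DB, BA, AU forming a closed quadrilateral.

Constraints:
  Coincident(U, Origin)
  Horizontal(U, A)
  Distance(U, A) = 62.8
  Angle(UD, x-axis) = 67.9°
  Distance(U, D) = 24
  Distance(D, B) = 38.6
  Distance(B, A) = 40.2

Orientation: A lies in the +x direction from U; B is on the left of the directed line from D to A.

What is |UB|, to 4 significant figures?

57.72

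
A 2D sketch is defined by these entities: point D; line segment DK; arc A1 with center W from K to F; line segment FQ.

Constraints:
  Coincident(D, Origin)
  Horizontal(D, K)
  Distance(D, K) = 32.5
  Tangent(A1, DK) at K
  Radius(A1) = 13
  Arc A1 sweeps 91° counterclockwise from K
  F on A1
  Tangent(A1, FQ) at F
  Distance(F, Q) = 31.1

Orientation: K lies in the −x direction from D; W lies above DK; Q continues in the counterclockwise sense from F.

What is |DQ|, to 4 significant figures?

48.64

D is at the origin; D and K share the same y with |DK| = 32.5 and K on the −x side, so K = (-32.50, 0.000). The tangent condition forces WK to be normal to DK, so W = K + (0, 13) = (-32.50, 13.00). On A1, K sits at bearing -90° from W; a 91° counterclockwise sweep puts F at bearing 1°, so F = W + 13.0·(cos 1°, sin 1°) = (-19.50, 13.23). A1 meets FQ tangentially, so WF is at right angles to FQ, so FQ runs along (−sin 1°, cos 1°); with |FQ| = 31.1, Q = (-20.04, 44.32). Then |DQ| = |Q − D| = 48.64.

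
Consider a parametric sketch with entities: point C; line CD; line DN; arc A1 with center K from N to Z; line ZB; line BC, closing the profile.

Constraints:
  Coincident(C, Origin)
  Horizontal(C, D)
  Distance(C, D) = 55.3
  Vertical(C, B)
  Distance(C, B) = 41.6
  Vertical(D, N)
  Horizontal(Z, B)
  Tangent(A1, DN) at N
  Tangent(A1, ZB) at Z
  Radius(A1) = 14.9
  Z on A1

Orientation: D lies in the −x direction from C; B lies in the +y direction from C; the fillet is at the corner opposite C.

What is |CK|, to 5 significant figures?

48.426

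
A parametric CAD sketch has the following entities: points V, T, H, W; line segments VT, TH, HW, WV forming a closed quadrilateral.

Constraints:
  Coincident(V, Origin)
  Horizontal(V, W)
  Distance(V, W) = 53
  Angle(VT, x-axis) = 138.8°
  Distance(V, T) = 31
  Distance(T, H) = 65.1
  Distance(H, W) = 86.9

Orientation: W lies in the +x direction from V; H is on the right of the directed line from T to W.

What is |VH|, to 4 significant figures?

49.58

Checks: V.y = 0.00, W.y = 0.00 ✓; |TH| = 65.10 ✓; |HW| = 86.90 ✓.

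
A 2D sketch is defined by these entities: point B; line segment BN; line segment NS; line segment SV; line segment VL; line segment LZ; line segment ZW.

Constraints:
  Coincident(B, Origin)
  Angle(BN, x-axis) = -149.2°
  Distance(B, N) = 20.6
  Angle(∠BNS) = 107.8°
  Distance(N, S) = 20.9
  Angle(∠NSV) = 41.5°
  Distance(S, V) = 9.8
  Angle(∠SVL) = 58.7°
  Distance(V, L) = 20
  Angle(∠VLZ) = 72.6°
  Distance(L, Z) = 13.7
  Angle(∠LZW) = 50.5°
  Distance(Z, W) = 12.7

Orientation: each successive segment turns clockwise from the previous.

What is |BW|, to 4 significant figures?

30.46

B is at the origin; BN runs at -149.2° with length 20.6, so N = (-17.69, -10.55). ∠BNS = 107.8° gives NS at 138.6° from the x-axis; with |NS| = 20.9, S = (-33.37, 3.273). ∠NSV = 41.5° gives SV at 0.1000° from the x-axis; with |SV| = 9.8, V = (-23.57, 3.290). ∠SVL = 58.7° gives VL at -121.2° from the x-axis; with |VL| = 20.0, L = (-33.93, -13.82). ∠VLZ = 72.6° gives LZ at 131.4° from the x-axis; with |LZ| = 13.7, Z = (-42.99, -3.540). ∠LZW = 50.5° gives ZW at 1.900° from the x-axis; with |ZW| = 12.7, W = (-30.30, -3.119). Then |BW| = |W − B| = 30.46.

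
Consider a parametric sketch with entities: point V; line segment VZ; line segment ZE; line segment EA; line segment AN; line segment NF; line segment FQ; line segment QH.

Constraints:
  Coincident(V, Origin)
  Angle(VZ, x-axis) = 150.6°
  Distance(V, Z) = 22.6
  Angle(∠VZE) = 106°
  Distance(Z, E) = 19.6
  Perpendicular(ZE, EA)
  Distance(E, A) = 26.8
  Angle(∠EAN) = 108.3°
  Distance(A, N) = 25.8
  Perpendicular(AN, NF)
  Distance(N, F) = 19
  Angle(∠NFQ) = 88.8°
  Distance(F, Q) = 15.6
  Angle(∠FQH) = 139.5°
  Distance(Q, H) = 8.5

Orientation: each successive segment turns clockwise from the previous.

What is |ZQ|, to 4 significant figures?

12.93

AN ⟂ NF, so NF runs at -175.1°; with |NF| = 19.0, F = (-5.804, -3.379). ∠NFQ = 88.8° gives FQ at 93.70° from the x-axis; with |FQ| = 15.6, Q = (-6.810, 12.19). Then |ZQ| = |Q − Z| = 12.93.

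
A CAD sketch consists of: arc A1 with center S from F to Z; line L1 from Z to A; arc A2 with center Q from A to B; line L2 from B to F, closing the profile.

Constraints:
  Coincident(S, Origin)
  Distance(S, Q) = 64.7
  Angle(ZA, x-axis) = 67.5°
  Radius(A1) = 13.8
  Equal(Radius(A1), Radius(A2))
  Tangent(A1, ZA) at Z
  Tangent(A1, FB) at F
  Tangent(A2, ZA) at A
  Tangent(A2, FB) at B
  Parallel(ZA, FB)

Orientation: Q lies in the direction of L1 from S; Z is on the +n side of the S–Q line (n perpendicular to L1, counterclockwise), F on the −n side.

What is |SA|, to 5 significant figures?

66.155

The slot axis is L1's direction at 67.5°, so u = (cos 67.5°, sin 67.5°) = (0.38268, 0.92388) and n = (−sin 67.5°, cos 67.5°) = (-0.92388, 0.38268). S is at the origin and Q lies 64.7 along u from S, so Q = 64.7·u = (24.760, 59.775). Tangency of A1 to both parallel lines with radius 13.8 puts Z and F at S ± 13.8·n: Z = (-12.750, 5.2810), F = (12.750, -5.2810). Equal radii place A and B the same way about Q: A = Q + 13.8·n = (12.010, 65.056), B = Q − 13.8·n = (37.509, 54.494). Then |SA| = |A − S| = 66.155.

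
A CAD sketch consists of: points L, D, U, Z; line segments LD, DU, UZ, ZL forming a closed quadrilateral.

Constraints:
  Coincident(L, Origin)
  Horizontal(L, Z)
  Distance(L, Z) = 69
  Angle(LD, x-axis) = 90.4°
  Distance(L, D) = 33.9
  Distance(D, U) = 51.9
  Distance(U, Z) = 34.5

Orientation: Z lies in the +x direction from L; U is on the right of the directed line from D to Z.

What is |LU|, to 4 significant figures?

35.06

L is at the origin; L and Z share the same y with |LZ| = 69.0 and Z in +x, so Z = (69.0, 0). LD runs at 90.4° with |LD| = 33.9, so D = (-0.2367, 33.90). U is determined by |DU| = 51.9 and |UZ| = 34.5 together: it lies at the intersection of circle(D, 51.9) and circle(Z, 34.5). With |DZ| = 77.09, the foot of the radical line on DZ is 48.30 from D and the perpendicular offset is √(51.9² − 48.30²) = 19.00. Taking the right-of-DZ solution: U = (34.78, -4.406).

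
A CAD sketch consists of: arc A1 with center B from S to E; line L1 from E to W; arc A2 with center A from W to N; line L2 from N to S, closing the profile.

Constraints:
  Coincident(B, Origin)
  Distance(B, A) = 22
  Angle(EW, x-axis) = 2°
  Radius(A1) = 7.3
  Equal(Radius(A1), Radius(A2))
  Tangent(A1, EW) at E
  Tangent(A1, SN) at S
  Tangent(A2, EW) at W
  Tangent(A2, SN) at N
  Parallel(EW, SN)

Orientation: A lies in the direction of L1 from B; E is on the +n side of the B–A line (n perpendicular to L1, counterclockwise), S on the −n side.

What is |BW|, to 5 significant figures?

23.180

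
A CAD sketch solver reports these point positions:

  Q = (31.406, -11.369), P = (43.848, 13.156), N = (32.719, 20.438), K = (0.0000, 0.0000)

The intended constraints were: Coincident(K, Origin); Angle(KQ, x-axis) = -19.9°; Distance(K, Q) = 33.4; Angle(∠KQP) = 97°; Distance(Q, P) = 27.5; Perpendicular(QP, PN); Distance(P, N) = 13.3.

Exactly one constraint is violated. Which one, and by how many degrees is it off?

Perpendicular(QP, PN) — off by 6.30°.

K = (0.00, 0.00) ✓; KQ at -19.90° ✓; |KQ| = 33.40 ✓; ∠KQP = 97.00° ✓; |QP| = 27.50 ✓; ∠(QP, PN) = 83.70° ✗; |PN| = 13.30 ✓.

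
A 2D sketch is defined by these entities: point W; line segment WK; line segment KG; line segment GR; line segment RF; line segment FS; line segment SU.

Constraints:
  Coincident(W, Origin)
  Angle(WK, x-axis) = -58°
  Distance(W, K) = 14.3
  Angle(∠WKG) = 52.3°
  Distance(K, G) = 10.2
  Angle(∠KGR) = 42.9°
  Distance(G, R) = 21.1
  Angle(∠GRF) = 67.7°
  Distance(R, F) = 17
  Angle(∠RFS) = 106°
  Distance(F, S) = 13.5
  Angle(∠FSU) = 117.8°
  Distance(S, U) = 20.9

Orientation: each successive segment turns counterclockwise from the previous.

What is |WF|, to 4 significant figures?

23.77

∠KGR = 42.9° gives GR at -153.2° from the x-axis; with |GR| = 21.1, R = (-7.717, -12.07). ∠GRF = 67.7° gives RF at -40.90° from the x-axis; with |RF| = 17.0, F = (5.133, -23.20). Then |WF| = |F − W| = 23.77.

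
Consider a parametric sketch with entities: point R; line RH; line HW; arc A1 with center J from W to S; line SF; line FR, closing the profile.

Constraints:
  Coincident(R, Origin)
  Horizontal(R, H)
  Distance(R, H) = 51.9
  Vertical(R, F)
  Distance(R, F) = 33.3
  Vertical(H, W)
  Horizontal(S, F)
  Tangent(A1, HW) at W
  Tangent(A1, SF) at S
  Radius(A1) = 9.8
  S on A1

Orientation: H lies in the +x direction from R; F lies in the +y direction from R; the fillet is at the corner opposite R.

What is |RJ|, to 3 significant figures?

48.2

R is at the origin; RH is horizontal with |RH| = 51.9 and H on the +x side, so H = (51.9, 0.00). R and F share the same x with |RF| = 33.3 and F on the +y side, so F = (0.00, 33.3). The virtual corner opposite R is at (51.9, 33.3). Since A1 is tangent to HW there, JW ⟂ HW and since A1 is tangent to SF there, JS ⟂ SF, with radius 9.8, so the center J sits 9.8 in from both sides at J = (42.1, 23.5). Then |RJ| = |J − R| = 48.2.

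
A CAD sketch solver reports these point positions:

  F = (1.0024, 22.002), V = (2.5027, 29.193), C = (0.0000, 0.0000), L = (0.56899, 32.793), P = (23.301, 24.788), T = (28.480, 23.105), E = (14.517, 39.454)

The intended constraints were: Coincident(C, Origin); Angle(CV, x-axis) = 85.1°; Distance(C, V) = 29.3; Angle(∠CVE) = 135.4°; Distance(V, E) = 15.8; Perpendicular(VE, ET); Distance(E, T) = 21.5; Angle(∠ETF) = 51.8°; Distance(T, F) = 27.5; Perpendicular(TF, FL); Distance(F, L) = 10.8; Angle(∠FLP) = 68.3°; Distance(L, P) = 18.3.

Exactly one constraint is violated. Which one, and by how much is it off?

Distance(L, P) = 18.3 — off by 5.80.

C = (0.00, 0.00) ✓; CV at 85.10° ✓; |CV| = 29.30 ✓; ∠CVE = 135.4° ✓; |VE| = 15.80 ✓; ∠(VE, ET) = 90.00° ✓; |ET| = 21.50 ✓; ∠ETF = 51.80° ✓; |TF| = 27.50 ✓; ∠(TF, FL) = 90.00° ✓; |FL| = 10.80 ✓; ∠FLP = 68.30° ✓; |LP| = 24.10 ✗.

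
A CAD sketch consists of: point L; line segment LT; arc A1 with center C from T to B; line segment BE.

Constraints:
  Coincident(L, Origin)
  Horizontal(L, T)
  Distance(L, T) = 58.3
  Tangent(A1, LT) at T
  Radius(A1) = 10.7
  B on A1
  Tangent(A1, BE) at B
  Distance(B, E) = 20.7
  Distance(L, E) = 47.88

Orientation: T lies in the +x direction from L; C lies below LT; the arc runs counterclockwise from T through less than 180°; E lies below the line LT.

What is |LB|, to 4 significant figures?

48.87

L is at the origin; L and T share the same y with |LT| = 58.3 and T on the +x side, so T = (58.30, 0.000). Since A1 is tangent to LT there, CT ⟂ LT, so C = T + (0, -10.7) = (58.30, -10.70). Since CB ⟂ BE (tangency), |CE| = √(10.7² + 20.7²) = 23.30 regardless of where B sits on A1. So E lies on both circle(L, 47.88) and circle(C, 23.30); the below-LT intersection is E = (40.43, -25.65). B is the foot of the tangent from E: B = (48.43, -6.563).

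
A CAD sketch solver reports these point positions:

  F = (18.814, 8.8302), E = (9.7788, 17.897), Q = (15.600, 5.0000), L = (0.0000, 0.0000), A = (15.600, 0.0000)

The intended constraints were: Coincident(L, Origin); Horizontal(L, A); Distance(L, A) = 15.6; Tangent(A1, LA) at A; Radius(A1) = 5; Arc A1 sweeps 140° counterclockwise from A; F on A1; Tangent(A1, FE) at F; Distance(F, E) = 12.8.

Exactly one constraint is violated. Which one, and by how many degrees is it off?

Tangent(A1, FE) at F — off by 5.10°.

L = (0.00, 0.00) ✓; L.y = 0.00, A.y = 0.00 ✓; |LA| = 15.60 ✓; ∠(QA, AL) = 90.00° ✓; |QA| = 5.000 ✓; bearing(Q→F) − bearing(Q→A) = 140.0° ✓; |QF| = 5.000 ✓; ∠(QF, FE) = 95.10° ✗; |FE| = 12.80 ✓.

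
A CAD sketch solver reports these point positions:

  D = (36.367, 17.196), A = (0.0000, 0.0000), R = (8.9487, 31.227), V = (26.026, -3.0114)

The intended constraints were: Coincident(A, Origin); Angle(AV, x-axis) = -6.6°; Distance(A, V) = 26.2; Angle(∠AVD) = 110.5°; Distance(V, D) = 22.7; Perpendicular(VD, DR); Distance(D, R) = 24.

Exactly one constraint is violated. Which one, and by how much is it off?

Distance(D, R) = 24 — off by 6.80.

A = (0.00, 0.00) ✓; AV at -6.600° ✓; |AV| = 26.20 ✓; ∠AVD = 110.5° ✓; |VD| = 22.70 ✓; ∠(VD, DR) = 90.00° ✓; |DR| = 30.80 ✗.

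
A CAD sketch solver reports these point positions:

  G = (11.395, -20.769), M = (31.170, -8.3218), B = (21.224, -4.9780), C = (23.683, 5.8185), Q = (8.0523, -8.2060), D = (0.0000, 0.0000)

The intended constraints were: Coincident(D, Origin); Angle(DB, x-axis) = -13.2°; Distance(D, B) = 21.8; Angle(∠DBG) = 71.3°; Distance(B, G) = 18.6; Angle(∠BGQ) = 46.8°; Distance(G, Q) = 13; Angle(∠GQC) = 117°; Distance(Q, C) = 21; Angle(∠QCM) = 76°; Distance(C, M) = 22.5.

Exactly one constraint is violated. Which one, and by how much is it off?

Distance(C, M) = 22.5 — off by 6.50.

D = (0.00, 0.00) ✓; DB at -13.20° ✓; |DB| = 21.80 ✓; ∠DBG = 71.30° ✓; |BG| = 18.60 ✓; ∠BGQ = 46.80° ✓; |GQ| = 13.00 ✓; ∠GQC = 117.0° ✓; |QC| = 21.00 ✓; ∠QCM = 76.00° ✓; |CM| = 16.00 ✗.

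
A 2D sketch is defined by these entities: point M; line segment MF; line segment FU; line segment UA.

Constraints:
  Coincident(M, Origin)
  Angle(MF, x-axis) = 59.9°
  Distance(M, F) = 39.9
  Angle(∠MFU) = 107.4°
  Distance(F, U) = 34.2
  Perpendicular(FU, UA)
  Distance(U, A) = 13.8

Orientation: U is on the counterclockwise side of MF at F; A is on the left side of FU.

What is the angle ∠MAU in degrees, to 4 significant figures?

117.8°

M is at the origin; MF runs at 59.9° with length 39.9, so F = 39.9·(cos 59.9°, sin 59.9°) = (20.01, 34.52). ∠MFU = 107.4°, so FU runs at 59.9° + (180° − 107.4°) = 132.5° from the x-axis; with |FU| = 34.2, U = F + 34.2·(cos 132.5°, sin 132.5°) = (-3.095, 59.73). The perpendicularity gives UA at right angles to FU; with |UA| = 13.8 on the left of FU, A = U + 13.8·(-0.7373, -0.6756) = (-13.27, 50.41). Then cos ∠MAU = AM·AU / (|AM||AU|), giving 117.8°.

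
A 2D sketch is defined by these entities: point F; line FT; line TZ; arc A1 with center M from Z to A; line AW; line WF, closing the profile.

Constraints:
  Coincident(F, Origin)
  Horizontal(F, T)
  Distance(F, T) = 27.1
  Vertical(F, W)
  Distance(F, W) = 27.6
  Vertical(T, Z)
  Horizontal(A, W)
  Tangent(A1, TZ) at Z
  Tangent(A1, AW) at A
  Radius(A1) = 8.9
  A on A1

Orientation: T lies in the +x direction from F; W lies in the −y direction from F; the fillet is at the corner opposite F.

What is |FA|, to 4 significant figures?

33.06

The virtual corner opposite F is at (27.10, -27.60). Tangency of A1 to TZ means the radius MZ is perpendicular to TZ and A1 meets AW tangentially, so MA is at right angles to AW, with radius 8.9, so the center M sits 8.9 in from both sides at M = (18.20, -18.70). That places the tangent points at Z = (27.10, -18.70) on TZ and A = (18.20, -27.60) on AW. Then |FA| = |A − F| = 33.06.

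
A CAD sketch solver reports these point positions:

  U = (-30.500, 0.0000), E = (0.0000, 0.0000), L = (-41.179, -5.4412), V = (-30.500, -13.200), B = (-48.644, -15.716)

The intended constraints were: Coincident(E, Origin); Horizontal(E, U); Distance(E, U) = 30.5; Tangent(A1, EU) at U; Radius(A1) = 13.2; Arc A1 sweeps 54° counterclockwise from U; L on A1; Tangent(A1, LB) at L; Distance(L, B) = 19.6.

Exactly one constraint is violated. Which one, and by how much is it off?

Distance(L, B) = 19.6 — off by 6.90.

E = (0.00, 0.00) ✓; E.y = 0.00, U.y = 0.00 ✓; |EU| = 30.50 ✓; ∠(VU, UE) = 90.00° ✓; |VU| = 13.20 ✓; bearing(V→L) − bearing(V→U) = 54.00° ✓; |VL| = 13.20 ✓; ∠(VL, LB) = 90.00° ✓; |LB| = 12.70 ✗.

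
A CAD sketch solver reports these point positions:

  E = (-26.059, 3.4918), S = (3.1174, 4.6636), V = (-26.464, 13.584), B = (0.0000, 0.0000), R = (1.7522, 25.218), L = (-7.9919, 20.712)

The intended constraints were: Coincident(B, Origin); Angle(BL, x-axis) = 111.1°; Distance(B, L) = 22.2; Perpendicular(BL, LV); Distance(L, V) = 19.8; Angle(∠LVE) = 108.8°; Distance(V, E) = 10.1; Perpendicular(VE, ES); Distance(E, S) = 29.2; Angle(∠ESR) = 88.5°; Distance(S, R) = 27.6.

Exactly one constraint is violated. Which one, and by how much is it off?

Distance(S, R) = 27.6 — off by 7.00.

B = (0.00, 0.00) ✓; BL at 111.1° ✓; |BL| = 22.20 ✓; ∠(BL, LV) = 90.00° ✓; |LV| = 19.80 ✓; ∠LVE = 108.8° ✓; |VE| = 10.10 ✓; ∠(VE, ES) = 90.00° ✓; |ES| = 29.20 ✓; ∠ESR = 88.50° ✓; |SR| = 20.60 ✗.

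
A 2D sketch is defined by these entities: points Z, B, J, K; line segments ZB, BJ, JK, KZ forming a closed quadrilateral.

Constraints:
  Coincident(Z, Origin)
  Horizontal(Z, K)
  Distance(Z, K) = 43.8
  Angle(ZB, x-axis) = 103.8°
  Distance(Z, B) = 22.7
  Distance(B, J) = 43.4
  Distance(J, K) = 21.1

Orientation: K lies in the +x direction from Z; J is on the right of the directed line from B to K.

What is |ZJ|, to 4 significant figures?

26.41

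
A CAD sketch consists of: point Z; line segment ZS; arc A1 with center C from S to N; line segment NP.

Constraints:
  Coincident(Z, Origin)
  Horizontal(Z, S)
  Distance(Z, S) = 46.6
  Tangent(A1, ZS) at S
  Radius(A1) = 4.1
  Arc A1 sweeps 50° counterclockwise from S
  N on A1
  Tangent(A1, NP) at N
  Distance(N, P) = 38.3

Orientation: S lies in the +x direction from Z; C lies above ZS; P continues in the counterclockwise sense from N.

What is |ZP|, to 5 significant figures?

80.487

Z is at the origin; ZS is horizontal with |ZS| = 46.6 and S on the +x side, so S = (46.600, 0.0000). The tangent condition forces CS to be normal to ZS, so C = S + (0, 4.1) = (46.600, 4.1000). On A1, S sits at bearing -90° from C; a 50° counterclockwise sweep puts N at bearing -40°, so N = C + 4.1·(cos -40°, sin -40°) = (49.741, 1.4646). Since A1 is tangent to NP there, CN ⟂ NP, so NP runs along (−sin -40°, cos -40°); with |NP| = 38.3, P = (74.360, 30.804). Then |ZP| = |P − Z| = 80.487.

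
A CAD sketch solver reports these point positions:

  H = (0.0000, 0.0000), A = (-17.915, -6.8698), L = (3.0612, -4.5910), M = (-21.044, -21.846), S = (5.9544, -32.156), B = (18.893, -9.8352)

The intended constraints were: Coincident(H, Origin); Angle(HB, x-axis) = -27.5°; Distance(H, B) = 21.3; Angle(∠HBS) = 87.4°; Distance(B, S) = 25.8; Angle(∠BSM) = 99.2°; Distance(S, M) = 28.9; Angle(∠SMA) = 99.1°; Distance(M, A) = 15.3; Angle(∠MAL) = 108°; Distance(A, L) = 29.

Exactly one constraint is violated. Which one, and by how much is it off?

Distance(A, L) = 29 — off by 7.90.

H = (0.00, 0.00) ✓; HB at -27.50° ✓; |HB| = 21.30 ✓; ∠HBS = 87.40° ✓; |BS| = 25.80 ✓; ∠BSM = 99.20° ✓; |SM| = 28.90 ✓; ∠SMA = 99.10° ✓; |MA| = 15.30 ✓; ∠MAL = 108.0° ✓; |AL| = 21.10 ✗.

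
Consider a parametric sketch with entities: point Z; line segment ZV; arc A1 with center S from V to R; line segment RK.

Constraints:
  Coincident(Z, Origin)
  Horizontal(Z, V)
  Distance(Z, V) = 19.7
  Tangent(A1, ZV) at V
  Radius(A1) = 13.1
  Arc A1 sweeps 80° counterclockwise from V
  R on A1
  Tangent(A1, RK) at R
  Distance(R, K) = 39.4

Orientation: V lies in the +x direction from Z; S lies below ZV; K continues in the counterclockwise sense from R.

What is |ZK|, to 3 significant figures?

49.6

On A1, V sits at bearing 90° from S; an 80° counterclockwise sweep puts R at bearing 170°, so R = S + 13.1·(cos 170°, sin 170°) = (6.80, -10.8). A1 meets RK tangentially, so SR is at right angles to RK, so RK runs along (−sin 170°, cos 170°); with |RK| = 39.4, K = (-0.0427, -49.6). Then |ZK| = |K − Z| = 49.6.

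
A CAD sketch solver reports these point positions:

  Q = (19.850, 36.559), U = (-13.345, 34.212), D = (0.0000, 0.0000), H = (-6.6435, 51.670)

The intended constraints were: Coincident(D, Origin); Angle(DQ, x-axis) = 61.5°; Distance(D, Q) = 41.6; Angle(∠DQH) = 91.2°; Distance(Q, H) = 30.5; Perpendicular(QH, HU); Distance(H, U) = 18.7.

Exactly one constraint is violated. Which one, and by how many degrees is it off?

Perpendicular(QH, HU) — off by 8.70°.

D = (0.00, 0.00) ✓; DQ at 61.50° ✓; |DQ| = 41.60 ✓; ∠DQH = 91.20° ✓; |QH| = 30.50 ✓; ∠(QH, HU) = 98.70° ✗; |HU| = 18.70 ✓.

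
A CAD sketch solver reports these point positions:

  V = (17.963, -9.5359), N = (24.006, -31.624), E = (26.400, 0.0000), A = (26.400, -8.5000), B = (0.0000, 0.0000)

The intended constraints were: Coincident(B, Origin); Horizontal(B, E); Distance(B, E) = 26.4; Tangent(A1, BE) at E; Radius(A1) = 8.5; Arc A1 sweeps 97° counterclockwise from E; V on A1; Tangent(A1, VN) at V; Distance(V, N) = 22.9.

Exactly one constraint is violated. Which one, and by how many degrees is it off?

Tangent(A1, VN) at V — off by 8.30°.

B = (0.00, 0.00) ✓; B.y = 0.00, E.y = 0.00 ✓; |BE| = 26.40 ✓; ∠(AE, EB) = 90.00° ✓; |AE| = 8.500 ✓; bearing(A→V) − bearing(A→E) = 97.00° ✓; |AV| = 8.500 ✓; ∠(AV, VN) = 81.70° ✗; |VN| = 22.90 ✓.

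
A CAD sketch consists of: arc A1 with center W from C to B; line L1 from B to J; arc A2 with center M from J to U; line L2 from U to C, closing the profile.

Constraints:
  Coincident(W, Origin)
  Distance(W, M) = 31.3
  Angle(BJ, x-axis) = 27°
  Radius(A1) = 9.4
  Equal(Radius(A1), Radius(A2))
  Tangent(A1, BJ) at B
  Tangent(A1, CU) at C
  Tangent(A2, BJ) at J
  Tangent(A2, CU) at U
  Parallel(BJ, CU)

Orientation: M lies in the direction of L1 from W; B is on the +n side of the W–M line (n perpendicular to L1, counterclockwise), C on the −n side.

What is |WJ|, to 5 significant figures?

32.681

The slot axis is L1's direction at 27.0°, so u = (cos 27.0°, sin 27.0°) = (0.89101, 0.45399) and n = (−sin 27.0°, cos 27.0°) = (-0.45399, 0.89101). W is at the origin and M lies 31.3 along u from W, so M = 31.3·u = (27.889, 14.210). Tangency of A1 to both parallel lines with radius 9.4 puts B and C at W ± 9.4·n: B = (-4.2675, 8.3755), C = (4.2675, -8.3755). Equal radii place J and U the same way about M: J = M + 9.4·n = (23.621, 22.585), U = M − 9.4·n = (32.156, 5.8344). Then |WJ| = |J − W| = 32.681.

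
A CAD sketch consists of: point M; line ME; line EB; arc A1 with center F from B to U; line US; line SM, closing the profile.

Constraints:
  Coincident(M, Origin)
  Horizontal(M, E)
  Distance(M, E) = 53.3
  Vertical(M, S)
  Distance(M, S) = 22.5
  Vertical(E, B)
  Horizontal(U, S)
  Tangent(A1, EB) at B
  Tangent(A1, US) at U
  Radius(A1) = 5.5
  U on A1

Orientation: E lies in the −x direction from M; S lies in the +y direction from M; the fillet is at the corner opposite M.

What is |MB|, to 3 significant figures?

55.9

M is at the origin; M and E share the same y with |ME| = 53.3 and E on the −x side, so E = (-53.3, 0.00). M and S share the same x with |MS| = 22.5 and S on the +y side, so S = (0.00, 22.5). The virtual corner opposite M is at (-53.3, 22.5). Since A1 is tangent to EB there, FB ⟂ EB and tangency of A1 to US means the radius FU is perpendicular to US, with radius 5.5, so the center F sits 5.5 in from both sides at F = (-47.8, 17.0). That places the tangent points at B = (-53.3, 17.0) on EB and U = (-47.8, 22.5) on US. Then |MB| = |B − M| = 55.9.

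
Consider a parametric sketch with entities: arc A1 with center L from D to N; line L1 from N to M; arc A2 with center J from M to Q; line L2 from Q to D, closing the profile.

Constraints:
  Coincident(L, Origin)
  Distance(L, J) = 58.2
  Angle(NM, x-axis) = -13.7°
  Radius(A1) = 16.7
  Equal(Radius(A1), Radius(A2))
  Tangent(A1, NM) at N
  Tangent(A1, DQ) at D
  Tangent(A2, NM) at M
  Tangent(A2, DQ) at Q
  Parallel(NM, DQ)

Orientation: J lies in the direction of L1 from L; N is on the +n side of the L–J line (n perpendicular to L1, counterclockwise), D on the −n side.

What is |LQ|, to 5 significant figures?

60.549

Tangency of A1 to both parallel lines with radius 16.7 puts N and D at L ± 16.7·n: N = (3.9552, 16.225), D = (-3.9552, -16.225). Equal radii place M and Q the same way about J: M = J + 16.7·n = (60.499, 2.4409), Q = J − 16.7·n = (52.589, -30.009). Then |LQ| = |Q − L| = 60.549.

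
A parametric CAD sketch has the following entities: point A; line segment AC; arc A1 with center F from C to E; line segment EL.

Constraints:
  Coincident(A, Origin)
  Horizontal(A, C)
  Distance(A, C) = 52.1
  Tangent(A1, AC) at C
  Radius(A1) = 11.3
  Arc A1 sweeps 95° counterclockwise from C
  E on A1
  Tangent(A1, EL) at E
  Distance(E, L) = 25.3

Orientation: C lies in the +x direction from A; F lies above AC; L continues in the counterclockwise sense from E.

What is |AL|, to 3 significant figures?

71.7

On A1, C sits at bearing -90° from F; a 95° counterclockwise sweep puts E at bearing 5°, so E = F + 11.3·(cos 5°, sin 5°) = (63.4, 12.3). Since A1 is tangent to EL there, FE ⟂ EL, so EL runs along (−sin 5°, cos 5°); with |EL| = 25.3, L = (61.2, 37.5). Then |AL| = |L − A| = 71.7.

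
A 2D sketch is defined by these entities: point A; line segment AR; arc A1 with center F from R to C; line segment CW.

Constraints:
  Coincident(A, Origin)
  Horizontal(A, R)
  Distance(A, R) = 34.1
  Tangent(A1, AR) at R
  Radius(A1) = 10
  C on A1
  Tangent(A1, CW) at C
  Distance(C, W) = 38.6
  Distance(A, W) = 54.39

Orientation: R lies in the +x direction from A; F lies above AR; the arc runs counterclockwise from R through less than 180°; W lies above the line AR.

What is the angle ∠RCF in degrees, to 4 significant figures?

30.63°

A is at the origin; AR is horizontal with |AR| = 34.1 and R on the +x side, so R = (34.10, 0.000). Tangency of A1 to AR means the radius FR is perpendicular to AR, so F = R + (0, 10) = (34.10, 10.00). Since FC ⟂ CW (tangency), |FW| = √(10.0² + 38.6²) = 39.87 regardless of where C sits on A1. So W lies on both circle(A, 54.39) and circle(F, 39.87); the above-AR intersection is W = (24.31, 48.65). C is the foot of the tangent from W: C = (42.87, 14.81).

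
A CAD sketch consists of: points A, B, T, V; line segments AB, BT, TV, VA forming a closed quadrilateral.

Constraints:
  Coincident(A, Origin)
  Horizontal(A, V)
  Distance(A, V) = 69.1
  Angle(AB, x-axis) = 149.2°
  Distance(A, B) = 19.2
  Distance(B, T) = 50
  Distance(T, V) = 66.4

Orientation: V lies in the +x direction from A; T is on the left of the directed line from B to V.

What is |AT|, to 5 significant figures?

48.520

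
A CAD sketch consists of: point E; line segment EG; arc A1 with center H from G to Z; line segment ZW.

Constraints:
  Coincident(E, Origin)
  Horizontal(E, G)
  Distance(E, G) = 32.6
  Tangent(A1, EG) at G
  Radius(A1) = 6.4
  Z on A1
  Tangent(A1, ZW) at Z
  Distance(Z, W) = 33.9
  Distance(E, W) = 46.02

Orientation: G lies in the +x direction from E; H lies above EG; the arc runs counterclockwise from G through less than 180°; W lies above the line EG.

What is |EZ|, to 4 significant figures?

39.44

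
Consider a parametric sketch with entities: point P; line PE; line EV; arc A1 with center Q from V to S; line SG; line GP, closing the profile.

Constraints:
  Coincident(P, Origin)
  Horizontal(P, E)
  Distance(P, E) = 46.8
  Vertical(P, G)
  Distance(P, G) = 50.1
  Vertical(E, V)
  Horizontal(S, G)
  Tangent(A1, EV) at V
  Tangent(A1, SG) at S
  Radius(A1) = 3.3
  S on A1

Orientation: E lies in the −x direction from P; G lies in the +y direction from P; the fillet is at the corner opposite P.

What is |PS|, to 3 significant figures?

66.3

The virtual corner opposite P is at (-46.8, 50.1). Tangency of A1 to EV means the radius QV is perpendicular to EV and the tangent condition forces QS to be normal to SG, with radius 3.3, so the center Q sits 3.3 in from both sides at Q = (-43.5, 46.8). That places the tangent points at V = (-46.8, 46.8) on EV and S = (-43.5, 50.1) on SG. Then |PS| = |S − P| = 66.3.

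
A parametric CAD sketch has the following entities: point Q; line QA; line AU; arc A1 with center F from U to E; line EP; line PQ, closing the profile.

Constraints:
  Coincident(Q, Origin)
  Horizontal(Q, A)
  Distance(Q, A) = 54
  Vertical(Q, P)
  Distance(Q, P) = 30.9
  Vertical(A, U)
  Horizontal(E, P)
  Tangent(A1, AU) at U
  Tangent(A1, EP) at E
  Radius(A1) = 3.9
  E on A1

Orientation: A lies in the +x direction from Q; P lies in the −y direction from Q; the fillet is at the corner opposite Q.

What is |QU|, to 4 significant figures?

60.37

Q is at the origin; Q and A share the same y with |QA| = 54.0 and A on the +x side, so A = (54.00, 0.000). Q and P share the same x with |QP| = 30.9 and P on the −y side, so P = (0.000, -30.90). The virtual corner opposite Q is at (54.00, -30.90). Tangency of A1 to AU means the radius FU is perpendicular to AU and since A1 is tangent to EP there, FE ⟂ EP, with radius 3.9, so the center F sits 3.9 in from both sides at F = (50.10, -27.00). That places the tangent points at U = (54.00, -27.00) on AU and E = (50.10, -30.90) on EP. Then |QU| = |U − Q| = 60.37.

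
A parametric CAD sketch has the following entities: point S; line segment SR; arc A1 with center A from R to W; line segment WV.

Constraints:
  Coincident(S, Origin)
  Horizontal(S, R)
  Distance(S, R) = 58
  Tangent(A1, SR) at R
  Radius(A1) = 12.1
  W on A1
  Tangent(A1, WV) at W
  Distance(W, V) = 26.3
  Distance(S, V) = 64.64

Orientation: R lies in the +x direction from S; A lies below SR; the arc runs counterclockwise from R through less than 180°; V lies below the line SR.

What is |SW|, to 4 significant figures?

48.23

Checks: |AW| = 12.10 ✓; ∠(AW, WV) = 90.00° ✓; |WV| = 26.30 ✓; |SV| = 64.64 ✓.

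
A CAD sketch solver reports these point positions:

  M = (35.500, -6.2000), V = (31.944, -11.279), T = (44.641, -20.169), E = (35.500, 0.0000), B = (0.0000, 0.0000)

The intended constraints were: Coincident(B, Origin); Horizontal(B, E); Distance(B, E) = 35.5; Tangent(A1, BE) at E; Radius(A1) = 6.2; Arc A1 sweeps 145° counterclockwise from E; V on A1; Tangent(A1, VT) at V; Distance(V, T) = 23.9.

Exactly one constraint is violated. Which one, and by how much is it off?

Distance(V, T) = 23.9 — off by 8.40.

B = (0.00, 0.00) ✓; B.y = 0.00, E.y = 0.00 ✓; |BE| = 35.50 ✓; ∠(ME, EB) = 90.00° ✓; |ME| = 6.200 ✓; bearing(M→V) − bearing(M→E) = 145.0° ✓; |MV| = 6.200 ✓; ∠(MV, VT) = 90.00° ✓; |VT| = 15.50 ✗.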